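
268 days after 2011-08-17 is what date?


Start: 2011-08-17, add 268 days
August 2011 has 31 days: 31 - 17 = 14 days to August 31 -> 254 left
September 2011 has 30 days -> 224 left
October 2011 has 31 days -> 193 left
November 2011 has 30 days -> 163 left
December 2011 has 31 days -> 132 left
January 2012 has 31 days -> 101 left
February 2012 has 29 days -> 72 left
March 2012 has 31 days -> 41 left
April 2012 has 30 days -> 11 left
May 2012: 11 <= 31 -> lands on May 11

Result: 2012-05-11


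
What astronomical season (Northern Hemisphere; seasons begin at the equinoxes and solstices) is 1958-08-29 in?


Date: August 29
Astronomical Summer (approx.; exact equinox/solstice day varies by year): June 21 to September 21
August 29 falls within the Summer window

Summer


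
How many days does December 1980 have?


December 1980

31 days


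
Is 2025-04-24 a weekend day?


Anchor: Jan 1, 2025. With p = 2025 - 1 = 2024: (p + p//4 - p//100 + p//400) mod 7 = (2024 + 506 - 20 + 5) mod 7 = 2515 mod 7 = 2 -> Wednesday (Mon=0 ... Sun=6)
Day of year: 114; offset = 113
Weekday index = (2 + 113) mod 7 = 3 -> Thursday
Weekend days: Saturday, Sunday

No


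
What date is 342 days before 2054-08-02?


Start: 2054-08-02, subtract 342 days
Back 2 days from August 2 reaches July 31, 2054 -> 340 left
July 2054 has 31 days -> back to June 30, 2054 -> 309 left
June 2054 has 30 days -> back to May 31, 2054 -> 279 left
May 2054 has 31 days -> back to April 30, 2054 -> 248 left
April 2054 has 30 days -> back to March 31, 2054 -> 218 left
March 2054 has 31 days -> back to February 28, 2054 -> 187 left
February 2054 has 28 days -> back to January 31, 2054 -> 159 left
January 2054 has 31 days -> back to December 31, 2053 -> 128 left
December 2053 has 31 days -> back to November 30, 2053 -> 97 left
November 2053 has 30 days -> back to October 31, 2053 -> 67 left
October 2053 has 31 days -> back to September 30, 2053 -> 36 left
September 2053 has 30 days -> back to August 31, 2053 -> 6 left
August 2053: 31 - 6 = 25 -> lands on August 25

Result: 2053-08-25


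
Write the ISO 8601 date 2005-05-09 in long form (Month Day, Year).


ISO 2005-05-09 parses as year=2005, month=05, day=09
Month 5 -> May

May 9, 2005


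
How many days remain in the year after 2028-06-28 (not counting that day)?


Day of year: 180 of 366
Remaining = 366 - 180

186 days


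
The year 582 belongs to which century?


Century = (year - 1) // 100 + 1
= (582 - 1) // 100 + 1
= 581 // 100 + 1
= 5 + 1

6th century


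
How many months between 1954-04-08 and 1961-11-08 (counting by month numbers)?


From April 1954 to November 1961
7 years * 12 = 84 months, plus 7 months = 91

91 months


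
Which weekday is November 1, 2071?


Target: November 1, 2071
Anchor: Jan 1, 2071. With p = 2071 - 1 = 2070: (p + p//4 - p//100 + p//400) mod 7 = (2070 + 517 - 20 + 5) mod 7 = 2572 mod 7 = 3 -> Thursday (Mon=0 ... Sun=6)
Days before November (Jan-Oct): 304 days
Weekday index = (3 + 304) mod 7 = 6

Sunday


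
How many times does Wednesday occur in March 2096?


March 2096 has 31 days
Anchor: Jan 1, 2096. With p = 2096 - 1 = 2095: (p + p//4 - p//100 + p//400) mod 7 = (2095 + 523 - 20 + 5) mod 7 = 2603 mod 7 = 6 -> Sunday (Mon=0 ... Sun=6)
Days before March (Jan-Feb): 60; March 1 index = (6 + 60) mod 7 = 3 -> Thursday
First Wednesday is March 7
Wednesdays: 7, 14, 21, 28

4 Wednesdays


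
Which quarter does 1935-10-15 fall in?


Month: October (month 10)
Q1: Jan-Mar, Q2: Apr-Jun, Q3: Jul-Sep, Q4: Oct-Dec

Q4


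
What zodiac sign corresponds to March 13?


Date: March 13
Conventional tropical zodiac dates: Pisces from February 19 onward; Aries starts March 21
March 13 falls within the Pisces range

Pisces


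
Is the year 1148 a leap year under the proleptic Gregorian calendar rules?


Gregorian leap year rule: divisible by 4, but not by 100, unless also by 400.
1148 is divisible by 4 but not 100 -> leap year

Yes


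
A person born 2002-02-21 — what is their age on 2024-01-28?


Birth: 2002-02-21
Reference: 2024-01-28
Year difference: 2024 - 2002 = 22
Birthday not yet reached in 2024, subtract 1

21 years old


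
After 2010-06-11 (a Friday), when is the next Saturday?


Current: Friday
Target: Saturday
Days ahead: 1

Next Saturday: 2010-06-12


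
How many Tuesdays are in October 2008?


October 2008 has 31 days
Anchor: Jan 1, 2008. With p = 2008 - 1 = 2007: (p + p//4 - p//100 + p//400) mod 7 = (2007 + 501 - 20 + 5) mod 7 = 2493 mod 7 = 1 -> Tuesday (Mon=0 ... Sun=6)
Days before October (Jan-Sep): 274; October 1 index = (1 + 274) mod 7 = 2 -> Wednesday
First Tuesday is October 7
Tuesdays: 7, 14, 21, 28

4 Tuesdays


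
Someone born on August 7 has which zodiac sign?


Date: August 7
Conventional tropical zodiac dates: Leo from July 23 onward; Virgo starts August 23
August 7 falls within the Leo range

Leo


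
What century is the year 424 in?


Century = (year - 1) // 100 + 1
= (424 - 1) // 100 + 1
= 423 // 100 + 1
= 4 + 1

5th century


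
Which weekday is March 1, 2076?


Target: March 1, 2076
Anchor: Jan 1, 2076. With p = 2076 - 1 = 2075: (p + p//4 - p//100 + p//400) mod 7 = (2075 + 518 - 20 + 5) mod 7 = 2578 mod 7 = 2 -> Wednesday (Mon=0 ... Sun=6)
Days before March (Jan-Feb): 60 days
Weekday index = (2 + 60) mod 7 = 6

Sunday


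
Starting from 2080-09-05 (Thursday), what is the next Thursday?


Current: Thursday
Target: Thursday
Days ahead: 7

Next Thursday: 2080-09-12


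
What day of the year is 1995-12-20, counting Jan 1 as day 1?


Date: December 20, 1995
Days in months 1 through 11: 334
Plus 20 days in December

Day of year: 354


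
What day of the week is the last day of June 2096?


June 2096 has 30 days
Anchor: Jan 1, 2096. With p = 2096 - 1 = 2095: (p + p//4 - p//100 + p//400) mod 7 = (2095 + 523 - 20 + 5) mod 7 = 2603 mod 7 = 6 -> Sunday (Mon=0 ... Sun=6)
Days before June (Jan-May): 152; June 1 index = (6 + 152) mod 7 = 4 -> Friday
Last day offset: 30 - 1 = 29 days
Weekday index = (4 + 29) mod 7 = 5

Saturday, June 30


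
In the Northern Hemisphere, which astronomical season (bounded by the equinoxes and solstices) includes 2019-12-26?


Date: December 26
Astronomical Winter (approx.; exact equinox/solstice day varies by year): December 21 to March 19
December 26 falls within the Winter window

Winter


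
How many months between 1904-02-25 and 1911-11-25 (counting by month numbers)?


From February 1904 to November 1911
7 years * 12 = 84 months, plus 9 months = 93

93 months


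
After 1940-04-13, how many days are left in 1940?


Day of year: 104 of 366
Remaining = 366 - 104

262 days


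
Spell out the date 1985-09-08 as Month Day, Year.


ISO 1985-09-08 parses as year=1985, month=09, day=08
Month 9 -> September

September 8, 1985


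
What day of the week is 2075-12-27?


Date: December 27, 2075
Anchor: Jan 1, 2075. With p = 2075 - 1 = 2074: (p + p//4 - p//100 + p//400) mod 7 = (2074 + 518 - 20 + 5) mod 7 = 2577 mod 7 = 1 -> Tuesday (Mon=0 ... Sun=6)
Days before December (Jan-Nov): 334; offset = 334 + 27 - 1 = 360
Weekday index = (1 + 360) mod 7 = 4

Day of the week: Friday


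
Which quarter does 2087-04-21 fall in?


Month: April (month 4)
Q1: Jan-Mar, Q2: Apr-Jun, Q3: Jul-Sep, Q4: Oct-Dec

Q2


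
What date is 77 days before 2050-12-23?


Start: 2050-12-23, subtract 77 days
Back 23 days from December 23 reaches November 30, 2050 -> 54 left
November 2050 has 30 days -> back to October 31, 2050 -> 24 left
October 2050: 31 - 24 = 7 -> lands on October 7

Result: 2050-10-07


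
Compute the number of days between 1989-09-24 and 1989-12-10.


From 1989-09-24 to 1989-12-10
1989-09-24: days before September = 31 + 28 + 31 + 30 + 31 + 30 + 31 + 31 = 243 (1989 is not a leap year); day of year = 243 + 24 = 267
1989-12-10: days before December = 31 + 28 + 31 + 30 + 31 + 30 + 31 + 31 + 30 + 31 + 30 = 334 (1989 is not a leap year); day of year = 334 + 10 = 344
Same year: 344 - 267 = 77

77 days


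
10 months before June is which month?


June is month 6
6 - 10 = -4; wrap: -4 + 12 = 8

August


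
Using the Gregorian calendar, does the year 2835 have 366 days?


Gregorian leap year rule: divisible by 4, but not by 100, unless also by 400.
2835 is not divisible by 4 -> not a leap year

No


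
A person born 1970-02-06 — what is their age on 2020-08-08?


Birth: 1970-02-06
Reference: 2020-08-08
Year difference: 2020 - 1970 = 50

50 years old


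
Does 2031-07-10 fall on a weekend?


Anchor: Jan 1, 2031. With p = 2031 - 1 = 2030: (p + p//4 - p//100 + p//400) mod 7 = (2030 + 507 - 20 + 5) mod 7 = 2522 mod 7 = 2 -> Wednesday (Mon=0 ... Sun=6)
Day of year: 191; offset = 190
Weekday index = (2 + 190) mod 7 = 3 -> Thursday
Weekend days: Saturday, Sunday

No


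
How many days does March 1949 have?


March 1949

31 days


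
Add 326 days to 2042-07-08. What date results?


Start: 2042-07-08, add 326 days
July 2042 has 31 days: 31 - 8 = 23 days to July 31 -> 303 left
August 2042 has 31 days -> 272 left
September 2042 has 30 days -> 242 left
October 2042 has 31 days -> 211 left
November 2042 has 30 days -> 181 left
December 2042 has 31 days -> 150 left
January 2043 has 31 days -> 119 left
February 2043 has 28 days -> 91 left
March 2043 has 31 days -> 60 left
April 2043 has 30 days -> 30 left
May 2043: 30 <= 31 -> lands on May 30

Result: 2043-05-30


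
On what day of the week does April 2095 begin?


Target: April 1, 2095
Anchor: Jan 1, 2095. With p = 2095 - 1 = 2094: (p + p//4 - p//100 + p//400) mod 7 = (2094 + 523 - 20 + 5) mod 7 = 2602 mod 7 = 5 -> Saturday (Mon=0 ... Sun=6)
Days before April (Jan-Mar): 90 days
Weekday index = (5 + 90) mod 7 = 4

Friday


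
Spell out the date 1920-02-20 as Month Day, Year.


ISO 1920-02-20 parses as year=1920, month=02, day=20
Month 2 -> February

February 20, 1920


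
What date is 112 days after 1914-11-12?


Start: 1914-11-12, add 112 days
November 1914 has 30 days: 30 - 12 = 18 days to November 30 -> 94 left
December 1914 has 31 days -> 63 left
January 1915 has 31 days -> 32 left
February 1915 has 28 days -> 4 left
March 1915: 4 <= 31 -> lands on March 4

Result: 1915-03-04


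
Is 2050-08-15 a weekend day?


Anchor: Jan 1, 2050. With p = 2050 - 1 = 2049: (p + p//4 - p//100 + p//400) mod 7 = (2049 + 512 - 20 + 5) mod 7 = 2546 mod 7 = 5 -> Saturday (Mon=0 ... Sun=6)
Day of year: 227; offset = 226
Weekday index = (5 + 226) mod 7 = 0 -> Monday
Weekend days: Saturday, Sunday

No


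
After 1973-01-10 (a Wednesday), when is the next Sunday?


Current: Wednesday
Target: Sunday
Days ahead: 4

Next Sunday: 1973-01-14


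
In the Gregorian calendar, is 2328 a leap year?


Gregorian leap year rule: divisible by 4, but not by 100, unless also by 400.
2328 is divisible by 4 but not 100 -> leap year

Yes


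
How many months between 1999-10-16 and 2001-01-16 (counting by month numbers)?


From October 1999 to January 2001
2 years * 12 = 24 months, minus 9 months = 15

15 months


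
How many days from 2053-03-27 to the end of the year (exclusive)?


Day of year: 86 of 365
Remaining = 365 - 86

279 days


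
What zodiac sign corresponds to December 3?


Date: December 3
Conventional tropical zodiac dates: Sagittarius from November 22 onward; Capricorn starts December 22
December 3 falls within the Sagittarius range

Sagittarius


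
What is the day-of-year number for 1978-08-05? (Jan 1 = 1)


Date: August 5, 1978
Days in months 1 through 7: 212
Plus 5 days in August

Day of year: 217


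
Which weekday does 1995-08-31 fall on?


Date: August 31, 1995
Anchor: Jan 1, 1995. With p = 1995 - 1 = 1994: (p + p//4 - p//100 + p//400) mod 7 = (1994 + 498 - 19 + 4) mod 7 = 2477 mod 7 = 6 -> Sunday (Mon=0 ... Sun=6)
Days before August (Jan-Jul): 212; offset = 212 + 31 - 1 = 242
Weekday index = (6 + 242) mod 7 = 3

Day of the week: Thursday


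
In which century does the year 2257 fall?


Century = (year - 1) // 100 + 1
= (2257 - 1) // 100 + 1
= 2256 // 100 + 1
= 22 + 1

23rd century


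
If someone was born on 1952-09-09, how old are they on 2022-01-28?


Birth: 1952-09-09
Reference: 2022-01-28
Year difference: 2022 - 1952 = 70
Birthday not yet reached in 2022, subtract 1

69 years old


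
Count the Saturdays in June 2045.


June 2045 has 30 days
Anchor: Jan 1, 2045. With p = 2045 - 1 = 2044: (p + p//4 - p//100 + p//400) mod 7 = (2044 + 511 - 20 + 5) mod 7 = 2540 mod 7 = 6 -> Sunday (Mon=0 ... Sun=6)
Days before June (Jan-May): 151; June 1 index = (6 + 151) mod 7 = 3 -> Thursday
First Saturday is June 3
Saturdays: 3, 10, 17, 24

4 Saturdays


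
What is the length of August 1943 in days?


August 1943

31 days


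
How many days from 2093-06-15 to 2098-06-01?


From 2093-06-15 to 2098-06-01
2093-06-15: days before June = 31 + 28 + 31 + 30 + 31 = 151 (2093 is not a leap year); day of year = 151 + 15 = 166
2098-06-01: days before June = 31 + 28 + 31 + 30 + 31 = 151 (2098 is not a leap year); day of year = 151 + 1 = 152
Rest of 2093: 365 - 166 = 199
Full years 2094 (365), 2095 (365), 2096 (366), 2097 (365): 1461
Total = 199 + 1461 + 152 = 1812

1812 days


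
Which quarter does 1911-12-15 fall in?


Month: December (month 12)
Q1: Jan-Mar, Q2: Apr-Jun, Q3: Jul-Sep, Q4: Oct-Dec

Q4


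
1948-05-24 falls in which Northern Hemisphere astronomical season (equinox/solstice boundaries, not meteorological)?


Date: May 24
Astronomical Spring (approx.; exact equinox/solstice day varies by year): March 20 to June 20
May 24 falls within the Spring window

Spring


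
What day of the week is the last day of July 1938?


July 1938 has 31 days
Anchor: Jan 1, 1938. With p = 1938 - 1 = 1937: (p + p//4 - p//100 + p//400) mod 7 = (1937 + 484 - 19 + 4) mod 7 = 2406 mod 7 = 5 -> Saturday (Mon=0 ... Sun=6)
Days before July (Jan-Jun): 181; July 1 index = (5 + 181) mod 7 = 4 -> Friday
Last day offset: 31 - 1 = 30 days
Weekday index = (4 + 30) mod 7 = 6

Sunday, July 31


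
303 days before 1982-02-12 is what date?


Start: 1982-02-12, subtract 303 days
Back 12 days from February 12 reaches January 31, 1982 -> 291 left
January 1982 has 31 days -> back to December 31, 1981 -> 260 left
December 1981 has 31 days -> back to November 30, 1981 -> 229 left
November 1981 has 30 days -> back to October 31, 1981 -> 199 left
October 1981 has 31 days -> back to September 30, 1981 -> 168 left
September 1981 has 30 days -> back to August 31, 1981 -> 138 left
August 1981 has 31 days -> back to July 31, 1981 -> 107 left
July 1981 has 31 days -> back to June 30, 1981 -> 76 left
June 1981 has 30 days -> back to May 31, 1981 -> 46 left
May 1981 has 31 days -> back to April 30, 1981 -> 15 left
April 1981: 30 - 15 = 15 -> lands on April 15

Result: 1981-04-15


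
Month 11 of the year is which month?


Month 11 of 12

November


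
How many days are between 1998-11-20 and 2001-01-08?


From 1998-11-20 to 2001-01-08
1998-11-20: days before November = 31 + 28 + 31 + 30 + 31 + 30 + 31 + 31 + 30 + 31 = 304 (1998 is not a leap year); day of year = 304 + 20 = 324
2001-01-08: day of year = 8
Rest of 1998: 365 - 324 = 41
Full years 1999 (365), 2000 (366): 731
Total = 41 + 731 + 8 = 780

780 days


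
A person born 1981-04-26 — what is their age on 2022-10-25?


Birth: 1981-04-26
Reference: 2022-10-25
Year difference: 2022 - 1981 = 41

41 years old


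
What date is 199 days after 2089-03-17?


Start: 2089-03-17, add 199 days
March 2089 has 31 days: 31 - 17 = 14 days to March 31 -> 185 left
April 2089 has 30 days -> 155 left
May 2089 has 31 days -> 124 left
June 2089 has 30 days -> 94 left
July 2089 has 31 days -> 63 left
August 2089 has 31 days -> 32 left
September 2089 has 30 days -> 2 left
October 2089: 2 <= 31 -> lands on October 2

Result: 2089-10-02


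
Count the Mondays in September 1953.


September 1953 has 30 days
Anchor: Jan 1, 1953. With p = 1953 - 1 = 1952: (p + p//4 - p//100 + p//400) mod 7 = (1952 + 488 - 19 + 4) mod 7 = 2425 mod 7 = 3 -> Thursday (Mon=0 ... Sun=6)
Days before September (Jan-Aug): 243; September 1 index = (3 + 243) mod 7 = 1 -> Tuesday
First Monday is September 7
Mondays: 7, 14, 21, 28

4 Mondays


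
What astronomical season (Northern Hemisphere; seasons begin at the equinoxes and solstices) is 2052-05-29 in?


Date: May 29
Astronomical Spring (approx.; exact equinox/solstice day varies by year): March 20 to June 20
May 29 falls within the Spring window

Spring


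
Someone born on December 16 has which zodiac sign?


Date: December 16
Conventional tropical zodiac dates: Sagittarius from November 22 onward; Capricorn starts December 22
December 16 falls within the Sagittarius range

Sagittarius


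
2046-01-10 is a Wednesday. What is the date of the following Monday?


Current: Wednesday
Target: Monday
Days ahead: 5

Next Monday: 2046-01-15


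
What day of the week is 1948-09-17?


Date: September 17, 1948
Anchor: Jan 1, 1948. With p = 1948 - 1 = 1947: (p + p//4 - p//100 + p//400) mod 7 = (1947 + 486 - 19 + 4) mod 7 = 2418 mod 7 = 3 -> Thursday (Mon=0 ... Sun=6)
Days before September (Jan-Aug): 244; offset = 244 + 17 - 1 = 260
Weekday index = (3 + 260) mod 7 = 4

Day of the week: Friday


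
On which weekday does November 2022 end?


November 2022 has 30 days
Anchor: Jan 1, 2022. With p = 2022 - 1 = 2021: (p + p//4 - p//100 + p//400) mod 7 = (2021 + 505 - 20 + 5) mod 7 = 2511 mod 7 = 5 -> Saturday (Mon=0 ... Sun=6)
Days before November (Jan-Oct): 304; November 1 index = (5 + 304) mod 7 = 1 -> Tuesday
Last day offset: 30 - 1 = 29 days
Weekday index = (1 + 29) mod 7 = 2

Wednesday, November 30


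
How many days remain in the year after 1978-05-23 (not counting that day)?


Day of year: 143 of 365
Remaining = 365 - 143

222 days


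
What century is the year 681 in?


Century = (year - 1) // 100 + 1
= (681 - 1) // 100 + 1
= 680 // 100 + 1
= 6 + 1

7th century


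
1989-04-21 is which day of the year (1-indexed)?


Date: April 21, 1989
Days in months 1 through 3: 90
Plus 21 days in April

Day of year: 111


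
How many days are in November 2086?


November 2086

30 days


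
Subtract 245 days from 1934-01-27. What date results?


Start: 1934-01-27, subtract 245 days
Back 27 days from January 27 reaches December 31, 1933 -> 218 left
December 1933 has 31 days -> back to November 30, 1933 -> 187 left
November 1933 has 30 days -> back to October 31, 1933 -> 157 left
October 1933 has 31 days -> back to September 30, 1933 -> 126 left
September 1933 has 30 days -> back to August 31, 1933 -> 96 left
August 1933 has 31 days -> back to July 31, 1933 -> 65 left
July 1933 has 31 days -> back to June 30, 1933 -> 34 left
June 1933 has 30 days -> back to May 31, 1933 -> 4 left
May 1933: 31 - 4 = 27 -> lands on May 27

Result: 1933-05-27


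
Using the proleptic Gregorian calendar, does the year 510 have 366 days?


Gregorian leap year rule: divisible by 4, but not by 100, unless also by 400.
510 is not divisible by 4 -> not a leap year

No


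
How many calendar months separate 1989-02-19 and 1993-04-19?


From February 1989 to April 1993
4 years * 12 = 48 months, plus 2 months = 50

50 months


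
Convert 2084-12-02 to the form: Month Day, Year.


ISO 2084-12-02 parses as year=2084, month=12, day=02
Month 12 -> December

December 2, 2084


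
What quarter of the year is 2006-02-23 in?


Month: February (month 2)
Q1: Jan-Mar, Q2: Apr-Jun, Q3: Jul-Sep, Q4: Oct-Dec

Q1


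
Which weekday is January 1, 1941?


Target: January 1, 1941
Anchor: Jan 1, 1941. With p = 1941 - 1 = 1940: (p + p//4 - p//100 + p//400) mod 7 = (1940 + 485 - 19 + 4) mod 7 = 2410 mod 7 = 2 -> Wednesday (Mon=0 ... Sun=6)
Offset from anchor: 0 days
Weekday index = (2 + 0) mod 7 = 2

Wednesday


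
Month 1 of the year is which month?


Month 1 of 12

January


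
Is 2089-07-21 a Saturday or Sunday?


Anchor: Jan 1, 2089. With p = 2089 - 1 = 2088: (p + p//4 - p//100 + p//400) mod 7 = (2088 + 522 - 20 + 5) mod 7 = 2595 mod 7 = 5 -> Saturday (Mon=0 ... Sun=6)
Day of year: 202; offset = 201
Weekday index = (5 + 201) mod 7 = 3 -> Thursday
Weekend days: Saturday, Sunday

No


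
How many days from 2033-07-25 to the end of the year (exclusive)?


Day of year: 206 of 365
Remaining = 365 - 206

159 days


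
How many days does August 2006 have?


August 2006

31 days


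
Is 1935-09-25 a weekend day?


Anchor: Jan 1, 1935. With p = 1935 - 1 = 1934: (p + p//4 - p//100 + p//400) mod 7 = (1934 + 483 - 19 + 4) mod 7 = 2402 mod 7 = 1 -> Tuesday (Mon=0 ... Sun=6)
Day of year: 268; offset = 267
Weekday index = (1 + 267) mod 7 = 2 -> Wednesday
Weekend days: Saturday, Sunday

No


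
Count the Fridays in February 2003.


February 2003 has 28 days
Anchor: Jan 1, 2003. With p = 2003 - 1 = 2002: (p + p//4 - p//100 + p//400) mod 7 = (2002 + 500 - 20 + 5) mod 7 = 2487 mod 7 = 2 -> Wednesday (Mon=0 ... Sun=6)
Days before February (Jan): 31; February 1 index = (2 + 31) mod 7 = 5 -> Saturday
First Friday is February 7
Fridays: 7, 14, 21, 28

4 Fridays


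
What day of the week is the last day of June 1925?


June 1925 has 30 days
Anchor: Jan 1, 1925. With p = 1925 - 1 = 1924: (p + p//4 - p//100 + p//400) mod 7 = (1924 + 481 - 19 + 4) mod 7 = 2390 mod 7 = 3 -> Thursday (Mon=0 ... Sun=6)
Days before June (Jan-May): 151; June 1 index = (3 + 151) mod 7 = 0 -> Monday
Last day offset: 30 - 1 = 29 days
Weekday index = (0 + 29) mod 7 = 1

Tuesday, June 30


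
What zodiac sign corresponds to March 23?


Date: March 23
Conventional tropical zodiac dates: Aries from March 21 onward; Taurus starts April 20
March 23 falls within the Aries range

Aries


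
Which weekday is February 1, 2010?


Target: February 1, 2010
Anchor: Jan 1, 2010. With p = 2010 - 1 = 2009: (p + p//4 - p//100 + p//400) mod 7 = (2009 + 502 - 20 + 5) mod 7 = 2496 mod 7 = 4 -> Friday (Mon=0 ... Sun=6)
Days before February (Jan): 31 days
Weekday index = (4 + 31) mod 7 = 0

Monday


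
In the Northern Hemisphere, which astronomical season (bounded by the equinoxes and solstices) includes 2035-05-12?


Date: May 12
Astronomical Spring (approx.; exact equinox/solstice day varies by year): March 20 to June 20
May 12 falls within the Spring window

Spring


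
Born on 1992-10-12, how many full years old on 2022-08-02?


Birth: 1992-10-12
Reference: 2022-08-02
Year difference: 2022 - 1992 = 30
Birthday not yet reached in 2022, subtract 1

29 years old


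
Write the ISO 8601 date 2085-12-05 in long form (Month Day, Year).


ISO 2085-12-05 parses as year=2085, month=12, day=05
Month 12 -> December

December 5, 2085


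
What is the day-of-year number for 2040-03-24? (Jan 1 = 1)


Date: March 24, 2040
Days in months 1 through 2: 60
Plus 24 days in March

Day of year: 84


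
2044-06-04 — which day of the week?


Date: June 4, 2044
Anchor: Jan 1, 2044. With p = 2044 - 1 = 2043: (p + p//4 - p//100 + p//400) mod 7 = (2043 + 510 - 20 + 5) mod 7 = 2538 mod 7 = 4 -> Friday (Mon=0 ... Sun=6)
Days before June (Jan-May): 152; offset = 152 + 4 - 1 = 155
Weekday index = (4 + 155) mod 7 = 5

Day of the week: Saturday


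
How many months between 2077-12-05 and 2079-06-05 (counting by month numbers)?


From December 2077 to June 2079
2 years * 12 = 24 months, minus 6 months = 18

18 months


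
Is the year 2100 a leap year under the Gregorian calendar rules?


Gregorian leap year rule: divisible by 4, but not by 100, unless also by 400.
2100 is divisible by 100 but not 400 -> not a leap year

No


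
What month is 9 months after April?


April is month 4
4 + 9 = 13; wrap: 13 - 12 = 1

January


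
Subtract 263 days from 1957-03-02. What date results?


Start: 1957-03-02, subtract 263 days
Back 2 days from March 2 reaches February 28, 1957 -> 261 left
February 1957 has 28 days -> back to January 31, 1957 -> 233 left
January 1957 has 31 days -> back to December 31, 1956 -> 202 left
December 1956 has 31 days -> back to November 30, 1956 -> 171 left
November 1956 has 30 days -> back to October 31, 1956 -> 141 left
October 1956 has 31 days -> back to September 30, 1956 -> 110 left
September 1956 has 30 days -> back to August 31, 1956 -> 80 left
August 1956 has 31 days -> back to July 31, 1956 -> 49 left
July 1956 has 31 days -> back to June 30, 1956 -> 18 left
June 1956: 30 - 18 = 12 -> lands on June 12

Result: 1956-06-12


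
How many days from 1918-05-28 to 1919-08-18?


From 1918-05-28 to 1919-08-18
1918-05-28: days before May = 31 + 28 + 31 + 30 = 120 (1918 is not a leap year); day of year = 120 + 28 = 148
1919-08-18: days before August = 31 + 28 + 31 + 30 + 31 + 30 + 31 = 212 (1919 is not a leap year); day of year = 212 + 18 = 230
Rest of 1918: 365 - 148 = 217
Total = 217 + 230 = 447

447 days


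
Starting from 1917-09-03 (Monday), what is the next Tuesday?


Current: Monday
Target: Tuesday
Days ahead: 1

Next Tuesday: 1917-09-04


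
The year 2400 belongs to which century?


Century = (year - 1) // 100 + 1
= (2400 - 1) // 100 + 1
= 2399 // 100 + 1
= 23 + 1

24th century


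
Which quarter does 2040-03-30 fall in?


Month: March (month 3)
Q1: Jan-Mar, Q2: Apr-Jun, Q3: Jul-Sep, Q4: Oct-Dec

Q1


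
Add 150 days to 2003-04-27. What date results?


Start: 2003-04-27, add 150 days
April 2003 has 30 days: 30 - 27 = 3 days to April 30 -> 147 left
May 2003 has 31 days -> 116 left
June 2003 has 30 days -> 86 left
July 2003 has 31 days -> 55 left
August 2003 has 31 days -> 24 left
September 2003: 24 <= 30 -> lands on September 24

Result: 2003-09-24


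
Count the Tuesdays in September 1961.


September 1961 has 30 days
Anchor: Jan 1, 1961. With p = 1961 - 1 = 1960: (p + p//4 - p//100 + p//400) mod 7 = (1960 + 490 - 19 + 4) mod 7 = 2435 mod 7 = 6 -> Sunday (Mon=0 ... Sun=6)
Days before September (Jan-Aug): 243; September 1 index = (6 + 243) mod 7 = 4 -> Friday
First Tuesday is September 5
Tuesdays: 5, 12, 19, 26

4 Tuesdays


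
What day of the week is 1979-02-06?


Date: February 6, 1979
Anchor: Jan 1, 1979. With p = 1979 - 1 = 1978: (p + p//4 - p//100 + p//400) mod 7 = (1978 + 494 - 19 + 4) mod 7 = 2457 mod 7 = 0 -> Monday (Mon=0 ... Sun=6)
Days before February (Jan): 31; offset = 31 + 6 - 1 = 36
Weekday index = (0 + 36) mod 7 = 1

Day of the week: Tuesday


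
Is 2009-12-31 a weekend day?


Anchor: Jan 1, 2009. With p = 2009 - 1 = 2008: (p + p//4 - p//100 + p//400) mod 7 = (2008 + 502 - 20 + 5) mod 7 = 2495 mod 7 = 3 -> Thursday (Mon=0 ... Sun=6)
Day of year: 365; offset = 364
Weekday index = (3 + 364) mod 7 = 3 -> Thursday
Weekend days: Saturday, Sunday

No


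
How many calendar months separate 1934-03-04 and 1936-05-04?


From March 1934 to May 1936
2 years * 12 = 24 months, plus 2 months = 26

26 months


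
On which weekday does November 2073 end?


November 2073 has 30 days
Anchor: Jan 1, 2073. With p = 2073 - 1 = 2072: (p + p//4 - p//100 + p//400) mod 7 = (2072 + 518 - 20 + 5) mod 7 = 2575 mod 7 = 6 -> Sunday (Mon=0 ... Sun=6)
Days before November (Jan-Oct): 304; November 1 index = (6 + 304) mod 7 = 2 -> Wednesday
Last day offset: 30 - 1 = 29 days
Weekday index = (2 + 29) mod 7 = 3

Thursday, November 30


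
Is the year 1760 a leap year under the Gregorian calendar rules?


Gregorian leap year rule: divisible by 4, but not by 100, unless also by 400.
1760 is divisible by 4 but not 100 -> leap year

Yes


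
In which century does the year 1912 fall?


Century = (year - 1) // 100 + 1
= (1912 - 1) // 100 + 1
= 1911 // 100 + 1
= 19 + 1

20th century


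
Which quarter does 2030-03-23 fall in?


Month: March (month 3)
Q1: Jan-Mar, Q2: Apr-Jun, Q3: Jul-Sep, Q4: Oct-Dec

Q1


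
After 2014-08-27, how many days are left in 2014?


Day of year: 239 of 365
Remaining = 365 - 239

126 days


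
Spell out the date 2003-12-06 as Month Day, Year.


ISO 2003-12-06 parses as year=2003, month=12, day=06
Month 12 -> December

December 6, 2003


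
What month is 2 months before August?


August is month 8
8 - 2 = 6

June


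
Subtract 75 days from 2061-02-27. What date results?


Start: 2061-02-27, subtract 75 days
Back 27 days from February 27 reaches January 31, 2061 -> 48 left
January 2061 has 31 days -> back to December 31, 2060 -> 17 left
December 2060: 31 - 17 = 14 -> lands on December 14

Result: 2060-12-14


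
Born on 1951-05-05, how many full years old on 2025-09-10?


Birth: 1951-05-05
Reference: 2025-09-10
Year difference: 2025 - 1951 = 74

74 years old


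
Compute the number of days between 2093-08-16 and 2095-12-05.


From 2093-08-16 to 2095-12-05
2093-08-16: days before August = 31 + 28 + 31 + 30 + 31 + 30 + 31 = 212 (2093 is not a leap year); day of year = 212 + 16 = 228
2095-12-05: days before December = 31 + 28 + 31 + 30 + 31 + 30 + 31 + 31 + 30 + 31 + 30 = 334 (2095 is not a leap year); day of year = 334 + 5 = 339
Rest of 2093: 365 - 228 = 137
Full years 2094 (365): 365
Total = 137 + 365 + 339 = 841

841 days


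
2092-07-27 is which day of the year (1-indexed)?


Date: July 27, 2092
Days in months 1 through 6: 182
Plus 27 days in July

Day of year: 209


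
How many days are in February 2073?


February 2073 (leap year: no)

28 days


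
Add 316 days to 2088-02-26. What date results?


Start: 2088-02-26, add 316 days
February 2088 has 29 days: 29 - 26 = 3 days to February 29 -> 313 left
March 2088 has 31 days -> 282 left
April 2088 has 30 days -> 252 left
May 2088 has 31 days -> 221 left
June 2088 has 30 days -> 191 left
July 2088 has 31 days -> 160 left
August 2088 has 31 days -> 129 left
September 2088 has 30 days -> 99 left
October 2088 has 31 days -> 68 left
November 2088 has 30 days -> 38 left
December 2088 has 31 days -> 7 left
January 2089: 7 <= 31 -> lands on January 7

Result: 2089-01-07


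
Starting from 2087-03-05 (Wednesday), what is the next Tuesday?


Current: Wednesday
Target: Tuesday
Days ahead: 6

Next Tuesday: 2087-03-11


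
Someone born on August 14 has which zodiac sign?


Date: August 14
Conventional tropical zodiac dates: Leo from July 23 onward; Virgo starts August 23
August 14 falls within the Leo range

Leo


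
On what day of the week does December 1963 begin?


Target: December 1, 1963
Anchor: Jan 1, 1963. With p = 1963 - 1 = 1962: (p + p//4 - p//100 + p//400) mod 7 = (1962 + 490 - 19 + 4) mod 7 = 2437 mod 7 = 1 -> Tuesday (Mon=0 ... Sun=6)
Days before December (Jan-Nov): 334 days
Weekday index = (1 + 334) mod 7 = 6

Sunday


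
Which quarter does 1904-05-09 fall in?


Month: May (month 5)
Q1: Jan-Mar, Q2: Apr-Jun, Q3: Jul-Sep, Q4: Oct-Dec

Q2


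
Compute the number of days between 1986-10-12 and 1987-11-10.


From 1986-10-12 to 1987-11-10
1986-10-12: days before October = 31 + 28 + 31 + 30 + 31 + 30 + 31 + 31 + 30 = 273 (1986 is not a leap year); day of year = 273 + 12 = 285
1987-11-10: days before November = 31 + 28 + 31 + 30 + 31 + 30 + 31 + 31 + 30 + 31 = 304 (1987 is not a leap year); day of year = 304 + 10 = 314
Rest of 1986: 365 - 285 = 80
Total = 80 + 314 = 394

394 days


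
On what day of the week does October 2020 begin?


Target: October 1, 2020
Anchor: Jan 1, 2020. With p = 2020 - 1 = 2019: (p + p//4 - p//100 + p//400) mod 7 = (2019 + 504 - 20 + 5) mod 7 = 2508 mod 7 = 2 -> Wednesday (Mon=0 ... Sun=6)
Days before October (Jan-Sep): 274 days
Weekday index = (2 + 274) mod 7 = 3

Thursday


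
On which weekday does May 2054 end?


May 2054 has 31 days
Anchor: Jan 1, 2054. With p = 2054 - 1 = 2053: (p + p//4 - p//100 + p//400) mod 7 = (2053 + 513 - 20 + 5) mod 7 = 2551 mod 7 = 3 -> Thursday (Mon=0 ... Sun=6)
Days before May (Jan-Apr): 120; May 1 index = (3 + 120) mod 7 = 4 -> Friday
Last day offset: 31 - 1 = 30 days
Weekday index = (4 + 30) mod 7 = 6

Sunday, May 31


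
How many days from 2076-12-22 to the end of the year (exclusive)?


Day of year: 357 of 366
Remaining = 366 - 357

9 days


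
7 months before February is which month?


February is month 2
2 - 7 = -5; wrap: -5 + 12 = 7

July


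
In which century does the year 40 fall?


Century = (year - 1) // 100 + 1
= (40 - 1) // 100 + 1
= 39 // 100 + 1
= 0 + 1

1st century


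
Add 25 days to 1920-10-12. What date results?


Start: 1920-10-12, add 25 days
October 1920 has 31 days: 31 - 12 = 19 days to October 31 -> 6 left
November 1920: 6 <= 30 -> lands on November 6

Result: 1920-11-06


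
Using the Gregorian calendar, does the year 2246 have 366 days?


Gregorian leap year rule: divisible by 4, but not by 100, unless also by 400.
2246 is not divisible by 4 -> not a leap year

No


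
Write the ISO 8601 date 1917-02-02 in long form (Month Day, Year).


ISO 1917-02-02 parses as year=1917, month=02, day=02
Month 2 -> February

February 2, 1917


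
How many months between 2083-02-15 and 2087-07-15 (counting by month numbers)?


From February 2083 to July 2087
4 years * 12 = 48 months, plus 5 months = 53

53 months


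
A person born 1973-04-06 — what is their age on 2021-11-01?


Birth: 1973-04-06
Reference: 2021-11-01
Year difference: 2021 - 1973 = 48

48 years old


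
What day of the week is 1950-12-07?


Date: December 7, 1950
Anchor: Jan 1, 1950. With p = 1950 - 1 = 1949: (p + p//4 - p//100 + p//400) mod 7 = (1949 + 487 - 19 + 4) mod 7 = 2421 mod 7 = 6 -> Sunday (Mon=0 ... Sun=6)
Days before December (Jan-Nov): 334; offset = 334 + 7 - 1 = 340
Weekday index = (6 + 340) mod 7 = 3

Day of the week: Thursday


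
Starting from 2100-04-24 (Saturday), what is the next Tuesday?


Current: Saturday
Target: Tuesday
Days ahead: 3

Next Tuesday: 2100-04-27


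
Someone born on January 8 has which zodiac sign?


Date: January 8
Conventional tropical zodiac dates: Capricorn from December 22 onward; Aquarius starts January 20
January 8 falls within the Capricorn range

Capricorn


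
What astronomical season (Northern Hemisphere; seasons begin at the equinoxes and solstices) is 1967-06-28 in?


Date: June 28
Astronomical Summer (approx.; exact equinox/solstice day varies by year): June 21 to September 21
June 28 falls within the Summer window

Summer


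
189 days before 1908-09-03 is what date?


Start: 1908-09-03, subtract 189 days
Back 3 days from September 3 reaches August 31, 1908 -> 186 left
August 1908 has 31 days -> back to July 31, 1908 -> 155 left
July 1908 has 31 days -> back to June 30, 1908 -> 124 left
June 1908 has 30 days -> back to May 31, 1908 -> 94 left
May 1908 has 31 days -> back to April 30, 1908 -> 63 left
April 1908 has 30 days -> back to March 31, 1908 -> 33 left
March 1908 has 31 days -> back to February 29, 1908 -> 2 left
February 1908: 29 - 2 = 27 -> lands on February 27

Result: 1908-02-27


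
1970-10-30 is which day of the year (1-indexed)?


Date: October 30, 1970
Days in months 1 through 9: 273
Plus 30 days in October

Day of year: 303


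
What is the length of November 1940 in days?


November 1940

30 days


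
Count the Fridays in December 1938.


December 1938 has 31 days
Anchor: Jan 1, 1938. With p = 1938 - 1 = 1937: (p + p//4 - p//100 + p//400) mod 7 = (1937 + 484 - 19 + 4) mod 7 = 2406 mod 7 = 5 -> Saturday (Mon=0 ... Sun=6)
Days before December (Jan-Nov): 334; December 1 index = (5 + 334) mod 7 = 3 -> Thursday
First Friday is December 2
Fridays: 2, 9, 16, 23, 30

5 Fridays


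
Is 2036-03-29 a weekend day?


Anchor: Jan 1, 2036. With p = 2036 - 1 = 2035: (p + p//4 - p//100 + p//400) mod 7 = (2035 + 508 - 20 + 5) mod 7 = 2528 mod 7 = 1 -> Tuesday (Mon=0 ... Sun=6)
Day of year: 89; offset = 88
Weekday index = (1 + 88) mod 7 = 5 -> Saturday
Weekend days: Saturday, Sunday

Yes


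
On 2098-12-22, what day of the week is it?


Date: December 22, 2098
Anchor: Jan 1, 2098. With p = 2098 - 1 = 2097: (p + p//4 - p//100 + p//400) mod 7 = (2097 + 524 - 20 + 5) mod 7 = 2606 mod 7 = 2 -> Wednesday (Mon=0 ... Sun=6)
Days before December (Jan-Nov): 334; offset = 334 + 22 - 1 = 355
Weekday index = (2 + 355) mod 7 = 0

Day of the week: Monday


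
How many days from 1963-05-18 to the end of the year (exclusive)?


Day of year: 138 of 365
Remaining = 365 - 138

227 days


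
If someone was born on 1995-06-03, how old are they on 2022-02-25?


Birth: 1995-06-03
Reference: 2022-02-25
Year difference: 2022 - 1995 = 27
Birthday not yet reached in 2022, subtract 1

26 years old


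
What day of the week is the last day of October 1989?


October 1989 has 31 days
Anchor: Jan 1, 1989. With p = 1989 - 1 = 1988: (p + p//4 - p//100 + p//400) mod 7 = (1988 + 497 - 19 + 4) mod 7 = 2470 mod 7 = 6 -> Sunday (Mon=0 ... Sun=6)
Days before October (Jan-Sep): 273; October 1 index = (6 + 273) mod 7 = 6 -> Sunday
Last day offset: 31 - 1 = 30 days
Weekday index = (6 + 30) mod 7 = 1

Tuesday, October 31


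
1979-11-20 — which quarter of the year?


Month: November (month 11)
Q1: Jan-Mar, Q2: Apr-Jun, Q3: Jul-Sep, Q4: Oct-Dec

Q4


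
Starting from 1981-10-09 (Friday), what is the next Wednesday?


Current: Friday
Target: Wednesday
Days ahead: 5

Next Wednesday: 1981-10-14


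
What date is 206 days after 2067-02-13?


Start: 2067-02-13, add 206 days
February 2067 has 28 days: 28 - 13 = 15 days to February 28 -> 191 left
March 2067 has 31 days -> 160 left
April 2067 has 30 days -> 130 left
May 2067 has 31 days -> 99 left
June 2067 has 30 days -> 69 left
July 2067 has 31 days -> 38 left
August 2067 has 31 days -> 7 left
September 2067: 7 <= 30 -> lands on September 7

Result: 2067-09-07


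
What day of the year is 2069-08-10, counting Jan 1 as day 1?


Date: August 10, 2069
Days in months 1 through 7: 212
Plus 10 days in August

Day of year: 222


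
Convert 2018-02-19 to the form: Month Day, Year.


ISO 2018-02-19 parses as year=2018, month=02, day=19
Month 2 -> February

February 19, 2018


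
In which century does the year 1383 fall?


Century = (year - 1) // 100 + 1
= (1383 - 1) // 100 + 1
= 1382 // 100 + 1
= 13 + 1

14th century


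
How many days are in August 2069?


August 2069

31 days


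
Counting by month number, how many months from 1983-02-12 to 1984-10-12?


From February 1983 to October 1984
1 year * 12 = 12 months, plus 8 months = 20

20 months


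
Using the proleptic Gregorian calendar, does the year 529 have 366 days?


Gregorian leap year rule: divisible by 4, but not by 100, unless also by 400.
529 is not divisible by 4 -> not a leap year

No


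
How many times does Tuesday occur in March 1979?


March 1979 has 31 days
Anchor: Jan 1, 1979. With p = 1979 - 1 = 1978: (p + p//4 - p//100 + p//400) mod 7 = (1978 + 494 - 19 + 4) mod 7 = 2457 mod 7 = 0 -> Monday (Mon=0 ... Sun=6)
Days before March (Jan-Feb): 59; March 1 index = (0 + 59) mod 7 = 3 -> Thursday
First Tuesday is March 6
Tuesdays: 6, 13, 20, 27

4 Tuesdays


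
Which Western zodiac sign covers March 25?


Date: March 25
Conventional tropical zodiac dates: Aries from March 21 onward; Taurus starts April 20
March 25 falls within the Aries range

Aries


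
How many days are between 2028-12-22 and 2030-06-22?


From 2028-12-22 to 2030-06-22
2028-12-22: days before December = 31 + 29 + 31 + 30 + 31 + 30 + 31 + 31 + 30 + 31 + 30 = 335 (2028 is a leap year); day of year = 335 + 22 = 357
2030-06-22: days before June = 31 + 28 + 31 + 30 + 31 = 151 (2030 is not a leap year); day of year = 151 + 22 = 173
Rest of 2028: 366 - 357 = 9
Full years 2029 (365): 365
Total = 9 + 365 + 173 = 547

547 days


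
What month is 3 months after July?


July is month 7
7 + 3 = 10

October


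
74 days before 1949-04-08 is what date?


Start: 1949-04-08, subtract 74 days
Back 8 days from April 8 reaches March 31, 1949 -> 66 left
March 1949 has 31 days -> back to February 28, 1949 -> 35 left
February 1949 has 28 days -> back to January 31, 1949 -> 7 left
January 1949: 31 - 7 = 24 -> lands on January 24

Result: 1949-01-24
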